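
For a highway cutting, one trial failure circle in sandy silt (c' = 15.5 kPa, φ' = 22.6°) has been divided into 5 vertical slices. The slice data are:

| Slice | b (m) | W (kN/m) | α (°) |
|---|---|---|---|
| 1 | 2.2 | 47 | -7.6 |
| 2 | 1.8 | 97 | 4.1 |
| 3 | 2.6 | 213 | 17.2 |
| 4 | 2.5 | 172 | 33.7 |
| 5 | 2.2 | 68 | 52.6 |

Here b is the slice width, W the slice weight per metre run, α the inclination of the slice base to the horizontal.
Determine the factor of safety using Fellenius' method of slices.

Ordinary method of slices: FS = Σ[c'·Δl_i + (W_i cosα_i)·tanφ'] / Σ W_i sinα_i, with Δl_i = b_i / cosα_i.
Slice 1: Δl = 2.2/cos(-7.6°) = 2.219 m; N'_1 = 47·cos(-7.6°) = 46.6; c'Δl = 34.40; W sinα = -6.2
Slice 2: Δl = 1.8/cos4.1° = 1.805 m; N'_2 = 97·cos4.1° = 96.8; c'Δl = 27.97; W sinα = 6.9
Slice 3: Δl = 2.6/cos17.2° = 2.722 m; N'_3 = 213·cos17.2° = 203.5; c'Δl = 42.19; W sinα = 63.0
Slice 4: Δl = 2.5/cos33.7° = 3.005 m; N'_4 = 172·cos33.7° = 143.1; c'Δl = 46.58; W sinα = 95.4
Slice 5: Δl = 2.2/cos52.6° = 3.622 m; N'_5 = 68·cos52.6° = 41.3; c'Δl = 56.14; W sinα = 54.0
Σc'Δl = 207.3 kN/m; ΣN' = 531.2 kN/m; ΣW sinα = 213.2 kN/m
Resisting = 207.3 + 531.2·tan22.6° = 207.3 + 221.1 = 428.4 kN/m
FS = 428.4 / 213.2 = 2.010

FS = 2.01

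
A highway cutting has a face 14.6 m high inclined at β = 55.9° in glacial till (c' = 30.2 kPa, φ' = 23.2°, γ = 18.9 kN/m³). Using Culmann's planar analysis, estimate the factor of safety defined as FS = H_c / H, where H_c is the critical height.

FS = 2.10

H_c = (4c'/γ) · sinβ cosφ' / [1 − cos(β − φ')]
    = (4·30.2/18.9) · sin55.9°·cos23.2° / [1 − cos32.7°]
    = 6.392 · 0.7611 / 0.1585 = 30.69 m
FS = H_c / H = 30.69 / 14.6 = 2.102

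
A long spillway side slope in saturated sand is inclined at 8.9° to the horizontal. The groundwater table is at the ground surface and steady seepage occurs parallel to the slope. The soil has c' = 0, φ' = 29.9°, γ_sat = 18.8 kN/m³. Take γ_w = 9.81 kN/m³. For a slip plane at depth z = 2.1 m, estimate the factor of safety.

With seepage parallel to the slope and the water table at the surface, the effective normal stress on the slip plane uses the buoyant unit weight γ' = γ_sat − γ_w while the driving shear stress uses γ_sat:
FS = [c' + γ' z cos²β tanφ'] / [γ_sat z sinβ cosβ]
(For c' = 0 this reduces to FS = (γ'/γ_sat)·tanφ'/tanβ.)
γ' = 18.8 − 9.81 = 8.99 kN/m³
Numerator = 0.0 + 8.99·2.1·cos²8.9°·tan29.9° = 0.0 + 8.99·2.1·0.9761·0.5750 = 10.596 kPa
Denominator = 18.8·2.1·sin8.9°·cos8.9° = 18.8·2.1·0.1547·0.9880 = 6.034 kPa
FS = 10.596 / 6.034 = 1.756

FS = 1.76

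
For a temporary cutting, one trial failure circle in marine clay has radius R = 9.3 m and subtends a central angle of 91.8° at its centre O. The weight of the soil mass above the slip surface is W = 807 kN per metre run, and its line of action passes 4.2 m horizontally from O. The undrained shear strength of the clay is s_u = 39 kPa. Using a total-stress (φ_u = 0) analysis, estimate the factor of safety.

Taking moments about the centre O, the resisting moment is provided by the undrained shear strength acting along the arc:
Arc length L_a = R·θ = 9.3·(91.8°·π/180) = 9.3·1.6022 = 14.90 m
M_R = s_u·L_a·R = 39·14.90·9.3 = 5404.4 kN·m/m
M_D = W·d = 807·4.2 = 3389.4 kN·m/m
FS = M_R / M_D = 5404.4 / 3389.4 = 1.595

FS = 1.59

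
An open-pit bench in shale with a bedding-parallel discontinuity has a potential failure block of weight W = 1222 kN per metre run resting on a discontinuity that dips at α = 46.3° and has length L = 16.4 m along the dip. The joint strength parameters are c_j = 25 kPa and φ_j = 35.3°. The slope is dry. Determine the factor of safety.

FS = 1.14

Resolving the block weight along and normal to the plane and applying the Mohr–Coulomb strength on the joint:
N' = W cosα = 1222·cos46.3° = 844.3 kN/m
Driving force T = W sinα = 1222·sin46.3° = 883.5 kN/m
Resisting force R = c_j·L + N'·tanφ_j = 25·16.4 + 844.3·tan35.3° = 410.0 + 597.8 = 1007.8 kN/m
FS = R / T = 1007.8 / 883.5 = 1.141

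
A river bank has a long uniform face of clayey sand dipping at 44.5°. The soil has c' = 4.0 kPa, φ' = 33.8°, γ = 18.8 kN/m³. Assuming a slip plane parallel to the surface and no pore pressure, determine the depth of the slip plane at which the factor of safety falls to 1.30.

z = 0.69 m

Setting FS = 1.30 in FS = [c' + γz cos²β tanφ'] / [γz sinβ cosβ] and solving for z:
z = c' / [γ cosβ (FS·sinβ − cosβ·tanφ')]
  = 4.0 / [18.8·cos44.5°·(1.30·sin44.5° − cos44.5°·tan33.8°)]
  = 4.0 / [18.8·0.7133·(1.30·0.7009 − 0.7133·0.6694)]
  = 4.0 / 5.8156 = 0.688 m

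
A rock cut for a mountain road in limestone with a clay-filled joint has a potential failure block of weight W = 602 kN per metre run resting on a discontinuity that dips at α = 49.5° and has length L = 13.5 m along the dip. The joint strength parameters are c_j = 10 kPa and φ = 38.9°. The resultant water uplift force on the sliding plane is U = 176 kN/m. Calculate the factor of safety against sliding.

Resolving the block weight along and normal to the plane and applying the Mohr–Coulomb strength on the joint:
N' = W cosα − U = 602·cos49.5° − 176 = 215.0 kN/m
Driving force T = W sinα = 602·sin49.5° = 457.8 kN/m
Resisting force R = c_j·L + N'·tanφ = 10·13.5 + 215.0·tan38.9° = 135.0 + 173.5 = 308.5 kN/m
FS = R / T = 308.5 / 457.8 = 0.674

FS = 0.67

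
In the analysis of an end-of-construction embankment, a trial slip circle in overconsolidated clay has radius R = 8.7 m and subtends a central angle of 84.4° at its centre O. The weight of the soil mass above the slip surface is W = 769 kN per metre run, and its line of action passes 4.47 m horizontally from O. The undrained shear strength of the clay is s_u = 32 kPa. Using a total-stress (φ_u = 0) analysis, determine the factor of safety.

Taking moments about the centre O, the resisting moment is provided by the undrained shear strength acting along the arc:
Arc length L_a = R·θ = 8.7·(84.4°·π/180) = 8.7·1.4731 = 12.82 m
M_R = s_u·L_a·R = 32·12.82·8.7 = 3567.9 kN·m/m
M_D = W·d = 769·4.47 = 3437.4 kN·m/m
FS = M_R / M_D = 3567.9 / 3437.4 = 1.038

FS = 1.04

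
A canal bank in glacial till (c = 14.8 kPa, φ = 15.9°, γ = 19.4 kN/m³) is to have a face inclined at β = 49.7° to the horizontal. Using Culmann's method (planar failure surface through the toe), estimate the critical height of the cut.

H_c = 13.24 m

Culmann's analysis gives the critical failure plane at α_cr = (β + φ)/2 = (49.7 + 15.9)/2 = 32.8°, and the critical height
H_c = (4c/γ) · sinβ cosφ / [1 − cos(β − φ)]
    = (4·14.8/19.4) · sin49.7°·cos15.9° / [1 − cos(33.8°)]
    = 3.052 · 0.7627·0.9617 / [1 − 0.8310]
    = 3.052 · 0.7335 / 0.1690
    = 13.24 m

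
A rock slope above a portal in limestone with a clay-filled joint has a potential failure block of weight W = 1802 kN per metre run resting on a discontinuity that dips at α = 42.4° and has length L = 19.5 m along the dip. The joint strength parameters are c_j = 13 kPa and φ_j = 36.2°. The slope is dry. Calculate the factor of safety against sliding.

FS = 1.01

Resolving the block weight along and normal to the plane and applying the Mohr–Coulomb strength on the joint:
N' = W cosα = 1802·cos42.4° = 1330.7 kN/m
Driving force T = W sinα = 1802·sin42.4° = 1215.1 kN/m
Resisting force R = c_j·L + N'·tanφ_j = 13·19.5 + 1330.7·tan36.2° = 253.5 + 973.9 = 1227.4 kN/m
FS = R / T = 1227.4 / 1215.1 = 1.010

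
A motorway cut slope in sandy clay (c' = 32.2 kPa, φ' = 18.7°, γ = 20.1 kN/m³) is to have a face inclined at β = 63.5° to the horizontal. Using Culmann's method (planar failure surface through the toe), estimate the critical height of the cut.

Culmann's analysis gives the critical failure plane at α_cr = (β + φ')/2 = (63.5 + 18.7)/2 = 41.1°, and the critical height
H_c = (4c'/γ) · sinβ cosφ' / [1 − cos(β − φ')]
    = (4·32.2/20.1) · sin63.5°·cos18.7° / [1 − cos(44.8°)]
    = 6.408 · 0.8949·0.9472 / [1 − 0.7096]
    = 6.408 · 0.8477 / 0.2904
    = 18.70 m

H_c = 18.70 m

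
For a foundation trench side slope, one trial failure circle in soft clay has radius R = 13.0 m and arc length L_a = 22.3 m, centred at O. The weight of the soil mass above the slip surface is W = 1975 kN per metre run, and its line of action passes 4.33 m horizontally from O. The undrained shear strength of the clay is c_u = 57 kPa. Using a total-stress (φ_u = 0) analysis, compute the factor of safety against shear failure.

Taking moments about the centre O, the resisting moment is provided by the undrained shear strength acting along the arc:
M_R = c_u·L_a·R = 57·22.30·13.0 = 16524.3 kN·m/m
M_D = W·d = 1975·4.33 = 8551.8 kN·m/m
FS = M_R / M_D = 16524.3 / 8551.8 = 1.932

FS = 1.93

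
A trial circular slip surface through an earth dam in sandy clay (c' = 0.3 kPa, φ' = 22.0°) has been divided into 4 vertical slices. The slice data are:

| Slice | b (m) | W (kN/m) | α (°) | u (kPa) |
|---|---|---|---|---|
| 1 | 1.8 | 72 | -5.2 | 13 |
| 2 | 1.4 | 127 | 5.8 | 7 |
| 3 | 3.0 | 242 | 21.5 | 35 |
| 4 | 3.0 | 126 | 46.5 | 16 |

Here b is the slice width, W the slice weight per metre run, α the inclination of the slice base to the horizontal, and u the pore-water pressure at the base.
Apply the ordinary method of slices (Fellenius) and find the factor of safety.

FS = 0.65

Ordinary method of slices: FS = Σ[c'·Δl_i + (W_i cosα_i − u_i·Δl_i)·tanφ'] / Σ W_i sinα_i, with Δl_i = b_i / cosα_i.
Slice 1: Δl = 1.8/cos(-5.2°) = 1.807 m; N'_1 = 72·cos(-5.2°) − 13·1.807 = 48.2; c'Δl = 0.54; W sinα = -6.5
Slice 2: Δl = 1.4/cos5.8° = 1.407 m; N'_2 = 127·cos5.8° − 7·1.407 = 116.5; c'Δl = 0.42; W sinα = 12.8
Slice 3: Δl = 3.0/cos21.5° = 3.224 m; N'_3 = 242·cos21.5° − 35·3.224 = 112.3; c'Δl = 0.97; W sinα = 88.7
Slice 4: Δl = 3.0/cos46.5° = 4.358 m; N'_4 = 126·cos46.5° − 16·4.358 = 17.0; c'Δl = 1.31; W sinα = 91.4
Σc'Δl = 3.2 kN/m; ΣN' = 294.0 kN/m; ΣW sinα = 186.4 kN/m
Resisting = 3.2 + 294.0·tan22.0° = 3.2 + 118.8 = 122.0 kN/m
FS = 122.0 / 186.4 = 0.655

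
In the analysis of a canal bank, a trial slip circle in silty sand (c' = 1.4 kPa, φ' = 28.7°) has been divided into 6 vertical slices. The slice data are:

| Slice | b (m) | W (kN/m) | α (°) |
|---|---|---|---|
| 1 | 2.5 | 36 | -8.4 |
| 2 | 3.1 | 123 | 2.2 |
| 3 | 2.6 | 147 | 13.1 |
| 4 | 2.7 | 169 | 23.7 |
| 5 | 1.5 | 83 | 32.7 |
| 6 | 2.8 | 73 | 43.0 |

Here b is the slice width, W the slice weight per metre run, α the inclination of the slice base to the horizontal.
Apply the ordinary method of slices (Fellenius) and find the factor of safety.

FS = 1.75

Ordinary method of slices: FS = Σ[c'·Δl_i + (W_i cosα_i)·tanφ'] / Σ W_i sinα_i, with Δl_i = b_i / cosα_i.
Slice 1: Δl = 2.5/cos(-8.4°) = 2.527 m; N'_1 = 36·cos(-8.4°) = 35.6; c'Δl = 3.54; W sinα = -5.3
Slice 2: Δl = 3.1/cos2.2° = 3.102 m; N'_2 = 123·cos2.2° = 122.9; c'Δl = 4.34; W sinα = 4.7
Slice 3: Δl = 2.6/cos13.1° = 2.669 m; N'_3 = 147·cos13.1° = 143.2; c'Δl = 3.74; W sinα = 33.3
Slice 4: Δl = 2.7/cos23.7° = 2.949 m; N'_4 = 169·cos23.7° = 154.7; c'Δl = 4.13; W sinα = 67.9
Slice 5: Δl = 1.5/cos32.7° = 1.783 m; N'_5 = 83·cos32.7° = 69.8; c'Δl = 2.50; W sinα = 44.8
Slice 6: Δl = 2.8/cos43.0° = 3.829 m; N'_6 = 73·cos43.0° = 53.4; c'Δl = 5.36; W sinα = 49.8
Σc'Δl = 23.6 kN/m; ΣN' = 579.7 kN/m; ΣW sinα = 195.3 kN/m
Resisting = 23.6 + 579.7·tan28.7° = 23.6 + 317.4 = 341.0 kN/m
FS = 341.0 / 195.3 = 1.746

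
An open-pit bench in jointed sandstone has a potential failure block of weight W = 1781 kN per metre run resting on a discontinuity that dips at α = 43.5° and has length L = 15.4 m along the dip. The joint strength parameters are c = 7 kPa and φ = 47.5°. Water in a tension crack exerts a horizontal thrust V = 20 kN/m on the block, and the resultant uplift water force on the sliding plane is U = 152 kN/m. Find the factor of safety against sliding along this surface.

Resolving the block weight along and normal to the plane and applying the Mohr–Coulomb strength on the joint:
N' = W cosα − U − V sinα = 1781·cos43.5° − 152 − 20·sin43.5° = 1126.1 kN/m
Driving force T = W sinα + V cosα = 1781·sin43.5° + 20·cos43.5° = 1240.5 kN/m
Resisting force R = c·L + N'·tanφ = 7·15.4 + 1126.1·tan47.5° = 107.8 + 1228.9 = 1336.7 kN/m
FS = R / T = 1336.7 / 1240.5 = 1.078

FS = 1.08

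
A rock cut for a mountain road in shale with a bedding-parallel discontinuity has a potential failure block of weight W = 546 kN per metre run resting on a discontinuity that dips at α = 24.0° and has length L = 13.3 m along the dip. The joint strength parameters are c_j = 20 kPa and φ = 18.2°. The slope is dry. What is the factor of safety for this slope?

FS = 1.94

Resolving the block weight along and normal to the plane and applying the Mohr–Coulomb strength on the joint:
N' = W cosα = 546·cos24.0° = 498.8 kN/m
Driving force T = W sinα = 546·sin24.0° = 222.1 kN/m
Resisting force R = c_j·L + N'·tanφ = 20·13.3 + 498.8·tan18.2° = 266.0 + 164.0 = 430.0 kN/m
FS = R / T = 430.0 / 222.1 = 1.936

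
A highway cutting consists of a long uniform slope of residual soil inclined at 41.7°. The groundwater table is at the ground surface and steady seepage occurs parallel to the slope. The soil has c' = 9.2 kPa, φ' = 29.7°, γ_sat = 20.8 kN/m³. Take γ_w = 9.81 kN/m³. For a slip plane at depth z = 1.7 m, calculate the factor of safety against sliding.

FS = 0.86

With seepage parallel to the slope and the water table at the surface, the effective normal stress on the slip plane uses the buoyant unit weight γ' = γ_sat − γ_w while the driving shear stress uses γ_sat:
FS = [c' + γ' z cos²β tanφ'] / [γ_sat z sinβ cosβ]
γ' = 20.8 − 9.81 = 10.99 kN/m³
Numerator = 9.2 + 10.99·1.7·cos²41.7°·tan29.7° = 9.2 + 10.99·1.7·0.5575·0.5704 = 15.141 kPa
Denominator = 20.8·1.7·sin41.7°·cos41.7° = 20.8·1.7·0.6652·0.7466 = 17.563 kPa
FS = 15.141 / 17.563 = 0.862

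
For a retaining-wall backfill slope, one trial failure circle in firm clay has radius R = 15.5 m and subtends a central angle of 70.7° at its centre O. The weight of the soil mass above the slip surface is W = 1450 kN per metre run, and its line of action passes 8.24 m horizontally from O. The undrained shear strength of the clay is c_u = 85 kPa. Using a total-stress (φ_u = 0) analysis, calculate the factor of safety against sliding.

FS = 2.11

Taking moments about the centre O, the resisting moment is provided by the undrained shear strength acting along the arc:
Arc length L_a = R·θ = 15.5·(70.7°·π/180) = 15.5·1.2339 = 19.13 m
M_R = c_u·L_a·R = 85·19.13·15.5 = 25198.8 kN·m/m
M_D = W·d = 1450·8.24 = 11948.0 kN·m/m
FS = M_R / M_D = 25198.8 / 11948.0 = 2.109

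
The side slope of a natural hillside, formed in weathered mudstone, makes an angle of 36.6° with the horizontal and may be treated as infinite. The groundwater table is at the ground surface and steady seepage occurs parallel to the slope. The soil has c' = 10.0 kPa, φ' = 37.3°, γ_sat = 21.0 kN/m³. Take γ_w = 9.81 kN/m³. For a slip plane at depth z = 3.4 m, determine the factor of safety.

FS = 0.84

With seepage parallel to the slope and the water table at the surface, the effective normal stress on the slip plane uses the buoyant unit weight γ' = γ_sat − γ_w while the driving shear stress uses γ_sat:
FS = [c' + γ' z cos²β tanφ'] / [γ_sat z sinβ cosβ]
γ' = 21.0 − 9.81 = 11.19 kN/m³
Numerator = 10.0 + 11.19·3.4·cos²36.6°·tan37.3° = 10.0 + 11.19·3.4·0.6445·0.7618 = 28.680 kPa
Denominator = 21.0·3.4·sin36.6°·cos36.6° = 21.0·3.4·0.5962·0.8028 = 34.176 kPa
FS = 28.680 / 34.176 = 0.839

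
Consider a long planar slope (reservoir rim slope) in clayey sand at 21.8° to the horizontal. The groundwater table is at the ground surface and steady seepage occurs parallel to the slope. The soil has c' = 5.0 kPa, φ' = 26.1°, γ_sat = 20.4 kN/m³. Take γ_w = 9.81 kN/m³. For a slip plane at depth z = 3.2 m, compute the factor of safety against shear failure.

With seepage parallel to the slope and the water table at the surface, the effective normal stress on the slip plane uses the buoyant unit weight γ' = γ_sat − γ_w while the driving shear stress uses γ_sat:
FS = [c' + γ' z cos²β tanφ'] / [γ_sat z sinβ cosβ]
γ' = 20.4 − 9.81 = 10.59 kN/m³
Numerator = 5.0 + 10.59·3.2·cos²21.8°·tan26.1° = 5.0 + 10.59·3.2·0.8621·0.4899 = 19.312 kPa
Denominator = 20.4·3.2·sin21.8°·cos21.8° = 20.4·3.2·0.3714·0.9285 = 22.509 kPa
FS = 19.312 / 22.509 = 0.858

FS = 0.86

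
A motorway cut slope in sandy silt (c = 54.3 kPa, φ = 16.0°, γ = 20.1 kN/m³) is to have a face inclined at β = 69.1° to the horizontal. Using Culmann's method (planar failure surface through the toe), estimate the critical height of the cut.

Culmann's analysis gives the critical failure plane at α_cr = (β + φ)/2 = (69.1 + 16.0)/2 = 42.5°, and the critical height
H_c = (4c/γ) · sinβ cosφ / [1 − cos(β − φ)]
    = (4·54.3/20.1) · sin69.1°·cos16.0° / [1 − cos(53.1°)]
    = 10.806 · 0.9342·0.9613 / [1 − 0.6004]
    = 10.806 · 0.8980 / 0.3996
    = 24.29 m

H_c = 24.29 m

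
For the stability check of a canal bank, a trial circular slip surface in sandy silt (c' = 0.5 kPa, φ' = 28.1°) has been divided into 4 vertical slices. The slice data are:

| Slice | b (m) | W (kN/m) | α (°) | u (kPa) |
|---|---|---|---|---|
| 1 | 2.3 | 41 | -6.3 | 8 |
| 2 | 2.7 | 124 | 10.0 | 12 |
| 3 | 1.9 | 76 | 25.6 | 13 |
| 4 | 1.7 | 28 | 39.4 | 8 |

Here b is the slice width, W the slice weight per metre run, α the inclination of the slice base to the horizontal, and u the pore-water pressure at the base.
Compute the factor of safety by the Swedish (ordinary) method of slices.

FS = 1.31

Ordinary method of slices: FS = Σ[c'·Δl_i + (W_i cosα_i − u_i·Δl_i)·tanφ'] / Σ W_i sinα_i, with Δl_i = b_i / cosα_i.
Slice 1: Δl = 2.3/cos(-6.3°) = 2.314 m; N'_1 = 41·cos(-6.3°) − 8·2.314 = 22.2; c'Δl = 1.16; W sinα = -4.5
Slice 2: Δl = 2.7/cos10.0° = 2.742 m; N'_2 = 124·cos10.0° − 12·2.742 = 89.2; c'Δl = 1.37; W sinα = 21.5
Slice 3: Δl = 1.9/cos25.6° = 2.107 m; N'_3 = 76·cos25.6° − 13·2.107 = 41.2; c'Δl = 1.05; W sinα = 32.8
Slice 4: Δl = 1.7/cos39.4° = 2.200 m; N'_4 = 28·cos39.4° − 8·2.200 = 4.0; c'Δl = 1.10; W sinα = 17.8
Σc'Δl = 4.7 kN/m; ΣN' = 156.6 kN/m; ΣW sinα = 67.6 kN/m
Resisting = 4.7 + 156.6·tan28.1° = 4.7 + 83.6 = 88.3 kN/m
FS = 88.3 / 67.6 = 1.306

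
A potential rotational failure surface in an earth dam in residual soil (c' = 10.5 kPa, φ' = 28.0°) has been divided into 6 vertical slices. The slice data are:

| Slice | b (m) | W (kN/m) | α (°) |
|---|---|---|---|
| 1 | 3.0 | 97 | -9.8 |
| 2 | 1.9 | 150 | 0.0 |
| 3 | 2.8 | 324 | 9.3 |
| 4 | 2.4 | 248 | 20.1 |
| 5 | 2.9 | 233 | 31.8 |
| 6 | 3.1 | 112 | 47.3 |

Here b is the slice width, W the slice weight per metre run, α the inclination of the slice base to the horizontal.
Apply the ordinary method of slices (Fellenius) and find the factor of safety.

FS = 2.34

Ordinary method of slices: FS = Σ[c'·Δl_i + (W_i cosα_i)·tanφ'] / Σ W_i sinα_i, with Δl_i = b_i / cosα_i.
Slice 1: Δl = 3.0/cos(-9.8°) = 3.044 m; N'_1 = 97·cos(-9.8°) = 95.6; c'Δl = 31.97; W sinα = -16.5
Slice 2: Δl = 1.9/cos0.0° = 1.900 m; N'_2 = 150·cos0.0° = 150.0; c'Δl = 19.95; W sinα = 0.0
Slice 3: Δl = 2.8/cos9.3° = 2.837 m; N'_3 = 324·cos9.3° = 319.7; c'Δl = 29.79; W sinα = 52.4
Slice 4: Δl = 2.4/cos20.1° = 2.556 m; N'_4 = 248·cos20.1° = 232.9; c'Δl = 26.83; W sinα = 85.2
Slice 5: Δl = 2.9/cos31.8° = 3.412 m; N'_5 = 233·cos31.8° = 198.0; c'Δl = 35.83; W sinα = 122.8
Slice 6: Δl = 3.1/cos47.3° = 4.571 m; N'_6 = 112·cos47.3° = 76.0; c'Δl = 48.00; W sinα = 82.3
Σc'Δl = 192.4 kN/m; ΣN' = 1072.2 kN/m; ΣW sinα = 326.2 kN/m
Resisting = 192.4 + 1072.2·tan28.0° = 192.4 + 570.1 = 762.5 kN/m
FS = 762.5 / 326.2 = 2.338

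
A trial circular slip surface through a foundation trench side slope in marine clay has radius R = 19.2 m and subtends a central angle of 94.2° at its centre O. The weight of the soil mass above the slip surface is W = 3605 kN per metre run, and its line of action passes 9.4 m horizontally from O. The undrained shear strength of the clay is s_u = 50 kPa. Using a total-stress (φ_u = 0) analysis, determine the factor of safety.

Taking moments about the centre O, the resisting moment is provided by the undrained shear strength acting along the arc:
Arc length L_a = R·θ = 19.2·(94.2°·π/180) = 19.2·1.6441 = 31.57 m
M_R = s_u·L_a·R = 50·31.57·19.2 = 30304.1 kN·m/m
M_D = W·d = 3605·9.4 = 33887.0 kN·m/m
FS = M_R / M_D = 30304.1 / 33887.0 = 0.894

FS = 0.89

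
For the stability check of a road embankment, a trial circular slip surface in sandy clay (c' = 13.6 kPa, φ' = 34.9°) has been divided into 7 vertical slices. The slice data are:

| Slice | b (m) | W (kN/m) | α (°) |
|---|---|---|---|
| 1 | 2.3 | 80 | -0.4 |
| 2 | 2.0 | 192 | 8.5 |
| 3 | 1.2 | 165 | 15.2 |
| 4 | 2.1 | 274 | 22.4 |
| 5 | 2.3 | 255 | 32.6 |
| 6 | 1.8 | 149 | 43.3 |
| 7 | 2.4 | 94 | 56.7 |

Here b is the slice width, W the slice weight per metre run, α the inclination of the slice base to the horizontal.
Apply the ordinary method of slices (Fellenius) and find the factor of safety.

Ordinary method of slices: FS = Σ[c'·Δl_i + (W_i cosα_i)·tanφ'] / Σ W_i sinα_i, with Δl_i = b_i / cosα_i.
Slice 1: Δl = 2.3/cos(-0.4°) = 2.300 m; N'_1 = 80·cos(-0.4°) = 80.0; c'Δl = 31.28; W sinα = -0.6
Slice 2: Δl = 2.0/cos8.5° = 2.022 m; N'_2 = 192·cos8.5° = 189.9; c'Δl = 27.50; W sinα = 28.4
Slice 3: Δl = 1.2/cos15.2° = 1.244 m; N'_3 = 165·cos15.2° = 159.2; c'Δl = 16.91; W sinα = 43.3
Slice 4: Δl = 2.1/cos22.4° = 2.271 m; N'_4 = 274·cos22.4° = 253.3; c'Δl = 30.89; W sinα = 104.4
Slice 5: Δl = 2.3/cos32.6° = 2.730 m; N'_5 = 255·cos32.6° = 214.8; c'Δl = 37.13; W sinα = 137.4
Slice 6: Δl = 1.8/cos43.3° = 2.473 m; N'_6 = 149·cos43.3° = 108.4; c'Δl = 33.64; W sinα = 102.2
Slice 7: Δl = 2.4/cos56.7° = 4.371 m; N'_7 = 94·cos56.7° = 51.6; c'Δl = 59.45; W sinα = 78.6
Σc'Δl = 236.8 kN/m; ΣN' = 1057.3 kN/m; ΣW sinα = 493.6 kN/m
Resisting = 236.8 + 1057.3·tan34.9° = 236.8 + 737.6 = 974.4 kN/m
FS = 974.4 / 493.6 = 1.974

FS = 1.97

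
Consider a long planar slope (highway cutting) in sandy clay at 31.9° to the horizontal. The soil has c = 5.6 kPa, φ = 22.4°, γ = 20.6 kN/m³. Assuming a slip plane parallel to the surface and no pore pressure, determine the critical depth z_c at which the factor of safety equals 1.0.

z_c = 1.79 m

Setting FS = 1.00 in FS = [c + γz cos²β tanφ] / [γz sinβ cosβ] and solving for z:
z = c / [γ cosβ (FS·sinβ − cosβ·tanφ)]
  = 5.6 / [20.6·cos31.9°·(1.00·sin31.9° − cos31.9°·tan22.4°)]
  = 5.6 / [20.6·0.8490·(1.00·0.5284 − 0.8490·0.4122)]
  = 5.6 / 3.1221 = 1.794 m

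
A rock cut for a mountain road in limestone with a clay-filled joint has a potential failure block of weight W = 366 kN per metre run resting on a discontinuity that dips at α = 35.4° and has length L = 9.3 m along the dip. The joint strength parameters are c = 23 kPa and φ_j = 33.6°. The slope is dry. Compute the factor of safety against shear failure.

Resolving the block weight along and normal to the plane and applying the Mohr–Coulomb strength on the joint:
N' = W cosα = 366·cos35.4° = 298.3 kN/m
Driving force T = W sinα = 366·sin35.4° = 212.0 kN/m
Resisting force R = c·L + N'·tanφ_j = 23·9.3 + 298.3·tan33.6° = 213.9 + 198.2 = 412.1 kN/m
FS = R / T = 412.1 / 212.0 = 1.944

FS = 1.94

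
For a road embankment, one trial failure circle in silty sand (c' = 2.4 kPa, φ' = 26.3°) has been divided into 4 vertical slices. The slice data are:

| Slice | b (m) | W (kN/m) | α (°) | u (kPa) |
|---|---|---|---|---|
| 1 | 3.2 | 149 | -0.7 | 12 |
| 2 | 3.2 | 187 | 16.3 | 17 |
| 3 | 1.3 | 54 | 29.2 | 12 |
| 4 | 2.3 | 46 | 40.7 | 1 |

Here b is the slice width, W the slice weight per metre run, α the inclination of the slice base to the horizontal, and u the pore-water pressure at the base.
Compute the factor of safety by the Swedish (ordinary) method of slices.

FS = 1.61

Ordinary method of slices: FS = Σ[c'·Δl_i + (W_i cosα_i − u_i·Δl_i)·tanφ'] / Σ W_i sinα_i, with Δl_i = b_i / cosα_i.
Slice 1: Δl = 3.2/cos(-0.7°) = 3.200 m; N'_1 = 149·cos(-0.7°) − 12·3.200 = 110.6; c'Δl = 7.68; W sinα = -1.8
Slice 2: Δl = 3.2/cos16.3° = 3.334 m; N'_2 = 187·cos16.3° − 17·3.334 = 122.8; c'Δl = 8.00; W sinα = 52.5
Slice 3: Δl = 1.3/cos29.2° = 1.489 m; N'_3 = 54·cos29.2° − 12·1.489 = 29.3; c'Δl = 3.57; W sinα = 26.3
Slice 4: Δl = 2.3/cos40.7° = 3.034 m; N'_4 = 46·cos40.7° − 1·3.034 = 31.8; c'Δl = 7.28; W sinα = 30.0
Σc'Δl = 26.5 kN/m; ΣN' = 294.5 kN/m; ΣW sinα = 107.0 kN/m
Resisting = 26.5 + 294.5·tan26.3° = 26.5 + 145.6 = 172.1 kN/m
FS = 172.1 / 107.0 = 1.608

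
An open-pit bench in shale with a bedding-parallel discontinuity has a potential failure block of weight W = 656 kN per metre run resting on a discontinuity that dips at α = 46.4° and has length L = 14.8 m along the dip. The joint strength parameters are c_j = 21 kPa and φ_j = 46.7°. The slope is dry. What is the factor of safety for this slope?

FS = 1.66

Resolving the block weight along and normal to the plane and applying the Mohr–Coulomb strength on the joint:
N' = W cosα = 656·cos46.4° = 452.4 kN/m
Driving force T = W sinα = 656·sin46.4° = 475.1 kN/m
Resisting force R = c_j·L + N'·tanφ_j = 21·14.8 + 452.4·tan46.7° = 310.8 + 480.1 = 790.9 kN/m
FS = R / T = 790.9 / 475.1 = 1.665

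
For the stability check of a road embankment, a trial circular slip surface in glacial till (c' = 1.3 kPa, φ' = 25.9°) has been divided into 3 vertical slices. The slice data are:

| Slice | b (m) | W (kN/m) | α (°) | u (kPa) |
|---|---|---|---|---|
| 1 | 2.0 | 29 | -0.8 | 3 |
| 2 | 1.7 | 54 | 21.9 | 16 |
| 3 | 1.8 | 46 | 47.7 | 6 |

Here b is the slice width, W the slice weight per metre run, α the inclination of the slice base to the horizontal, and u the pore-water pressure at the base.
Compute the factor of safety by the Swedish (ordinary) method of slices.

FS = 0.69

Ordinary method of slices: FS = Σ[c'·Δl_i + (W_i cosα_i − u_i·Δl_i)·tanφ'] / Σ W_i sinα_i, with Δl_i = b_i / cosα_i.
Slice 1: Δl = 2.0/cos(-0.8°) = 2.000 m; N'_1 = 29·cos(-0.8°) − 3·2.000 = 23.0; c'Δl = 2.60; W sinα = -0.4
Slice 2: Δl = 1.7/cos21.9° = 1.832 m; N'_2 = 54·cos21.9° − 16·1.832 = 20.8; c'Δl = 2.38; W sinα = 20.1
Slice 3: Δl = 1.8/cos47.7° = 2.675 m; N'_3 = 46·cos47.7° − 6·2.675 = 14.9; c'Δl = 3.48; W sinα = 34.0
Σc'Δl = 8.5 kN/m; ΣN' = 58.7 kN/m; ΣW sinα = 53.8 kN/m
Resisting = 8.5 + 58.7·tan25.9° = 8.5 + 28.5 = 37.0 kN/m
FS = 37.0 / 53.8 = 0.688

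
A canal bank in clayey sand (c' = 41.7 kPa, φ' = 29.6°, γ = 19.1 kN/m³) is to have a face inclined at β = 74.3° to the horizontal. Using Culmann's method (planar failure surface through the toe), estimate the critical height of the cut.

Culmann's analysis gives the critical failure plane at α_cr = (β + φ')/2 = (74.3 + 29.6)/2 = 52.0°, and the critical height
H_c = (4c'/γ) · sinβ cosφ' / [1 − cos(β − φ')]
    = (4·41.7/19.1) · sin74.3°·cos29.6° / [1 − cos(44.7°)]
    = 8.733 · 0.9627·0.8695 / [1 − 0.7108]
    = 8.733 · 0.8371 / 0.2892
    = 25.28 m

H_c = 25.28 m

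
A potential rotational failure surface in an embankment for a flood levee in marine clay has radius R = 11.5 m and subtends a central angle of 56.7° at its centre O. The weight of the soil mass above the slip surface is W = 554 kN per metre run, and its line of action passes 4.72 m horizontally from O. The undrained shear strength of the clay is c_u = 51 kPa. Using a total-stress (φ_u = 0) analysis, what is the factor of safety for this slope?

Taking moments about the centre O, the resisting moment is provided by the undrained shear strength acting along the arc:
Arc length L_a = R·θ = 11.5·(56.7°·π/180) = 11.5·0.9896 = 11.38 m
M_R = c_u·L_a·R = 51·11.38·11.5 = 6674.6 kN·m/m
M_D = W·d = 554·4.72 = 2614.9 kN·m/m
FS = M_R / M_D = 6674.6 / 2614.9 = 2.553

FS = 2.55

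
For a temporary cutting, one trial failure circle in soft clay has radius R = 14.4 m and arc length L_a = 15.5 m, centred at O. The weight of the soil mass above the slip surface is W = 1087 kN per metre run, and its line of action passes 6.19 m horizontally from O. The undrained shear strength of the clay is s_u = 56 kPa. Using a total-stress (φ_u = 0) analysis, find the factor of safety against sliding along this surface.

FS = 1.86

Taking moments about the centre O, the resisting moment is provided by the undrained shear strength acting along the arc:
M_R = s_u·L_a·R = 56·15.50·14.4 = 12499.2 kN·m/m
M_D = W·d = 1087·6.19 = 6728.5 kN·m/m
FS = M_R / M_D = 12499.2 / 6728.5 = 1.858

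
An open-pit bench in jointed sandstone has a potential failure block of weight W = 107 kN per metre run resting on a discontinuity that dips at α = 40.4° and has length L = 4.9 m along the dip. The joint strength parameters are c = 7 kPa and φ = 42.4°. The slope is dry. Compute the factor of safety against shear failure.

FS = 1.57

Resolving the block weight along and normal to the plane and applying the Mohr–Coulomb strength on the joint:
N' = W cosα = 107·cos40.4° = 81.5 kN/m
Driving force T = W sinα = 107·sin40.4° = 69.3 kN/m
Resisting force R = c·L + N'·tanφ = 7·4.9 + 81.5·tan42.4° = 34.3 + 74.4 = 108.7 kN/m
FS = R / T = 108.7 / 69.3 = 1.568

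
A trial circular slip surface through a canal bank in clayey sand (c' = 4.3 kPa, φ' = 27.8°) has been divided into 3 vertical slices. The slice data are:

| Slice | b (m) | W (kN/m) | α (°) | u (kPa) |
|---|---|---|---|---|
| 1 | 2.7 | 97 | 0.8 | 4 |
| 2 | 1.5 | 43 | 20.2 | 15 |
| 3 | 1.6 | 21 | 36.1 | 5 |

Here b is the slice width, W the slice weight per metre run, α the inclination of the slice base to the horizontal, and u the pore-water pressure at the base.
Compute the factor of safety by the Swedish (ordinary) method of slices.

Ordinary method of slices: FS = Σ[c'·Δl_i + (W_i cosα_i − u_i·Δl_i)·tanφ'] / Σ W_i sinα_i, with Δl_i = b_i / cosα_i.
Slice 1: Δl = 2.7/cos0.8° = 2.700 m; N'_1 = 97·cos0.8° − 4·2.700 = 86.2; c'Δl = 11.61; W sinα = 1.4
Slice 2: Δl = 1.5/cos20.2° = 1.598 m; N'_2 = 43·cos20.2° − 15·1.598 = 16.4; c'Δl = 6.87; W sinα = 14.8
Slice 3: Δl = 1.6/cos36.1° = 1.980 m; N'_3 = 21·cos36.1° − 5·1.980 = 7.1; c'Δl = 8.51; W sinα = 12.4
Σc'Δl = 27.0 kN/m; ΣN' = 109.6 kN/m; ΣW sinα = 28.6 kN/m
Resisting = 27.0 + 109.6·tan27.8° = 27.0 + 57.8 = 84.8 kN/m
FS = 84.8 / 28.6 = 2.968

FS = 2.97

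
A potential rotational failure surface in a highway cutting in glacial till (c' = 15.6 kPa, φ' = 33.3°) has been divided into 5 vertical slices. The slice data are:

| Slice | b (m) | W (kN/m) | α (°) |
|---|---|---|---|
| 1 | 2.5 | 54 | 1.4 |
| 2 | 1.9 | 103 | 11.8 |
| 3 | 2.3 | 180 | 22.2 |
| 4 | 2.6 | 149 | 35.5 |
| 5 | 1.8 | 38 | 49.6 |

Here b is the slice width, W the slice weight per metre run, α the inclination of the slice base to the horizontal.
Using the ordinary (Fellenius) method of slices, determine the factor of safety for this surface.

Ordinary method of slices: FS = Σ[c'·Δl_i + (W_i cosα_i)·tanφ'] / Σ W_i sinα_i, with Δl_i = b_i / cosα_i.
Slice 1: Δl = 2.5/cos1.4° = 2.501 m; N'_1 = 54·cos1.4° = 54.0; c'Δl = 39.01; W sinα = 1.3
Slice 2: Δl = 1.9/cos11.8° = 1.941 m; N'_2 = 103·cos11.8° = 100.8; c'Δl = 30.28; W sinα = 21.1
Slice 3: Δl = 2.3/cos22.2° = 2.484 m; N'_3 = 180·cos22.2° = 166.7; c'Δl = 38.75; W sinα = 68.0
Slice 4: Δl = 2.6/cos35.5° = 3.194 m; N'_4 = 149·cos35.5° = 121.3; c'Δl = 49.82; W sinα = 86.5
Slice 5: Δl = 1.8/cos49.6° = 2.777 m; N'_5 = 38·cos49.6° = 24.6; c'Δl = 43.33; W sinα = 28.9
Σc'Δl = 201.2 kN/m; ΣN' = 467.4 kN/m; ΣW sinα = 205.9 kN/m
Resisting = 201.2 + 467.4·tan33.3° = 201.2 + 307.0 = 508.2 kN/m
FS = 508.2 / 205.9 = 2.469

FS = 2.47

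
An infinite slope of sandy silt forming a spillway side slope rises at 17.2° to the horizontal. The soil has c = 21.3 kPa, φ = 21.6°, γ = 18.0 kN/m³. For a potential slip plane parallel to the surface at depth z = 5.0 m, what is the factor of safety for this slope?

For an infinite slope with a slip plane parallel to the surface (no pore pressure): FS = [c + γz cos²β tanφ] / [γz sinβ cosβ].
γz = 18.0·5.0 = 90.00 kN/m²
Numerator = 21.3 + 90.00·cos²17.2°·tan21.6° = 21.3 + 90.00·0.9126·0.3959 = 53.818 kPa
Denominator = 90.00·sin17.2°·cos17.2° = 90.00·0.2957·0.9553 = 25.424 kPa
FS = 53.818 / 25.424 = 2.117

FS = 2.12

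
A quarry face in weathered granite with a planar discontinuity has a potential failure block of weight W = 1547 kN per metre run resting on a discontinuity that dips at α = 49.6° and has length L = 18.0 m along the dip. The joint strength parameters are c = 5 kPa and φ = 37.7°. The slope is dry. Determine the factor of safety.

FS = 0.73

Resolving the block weight along and normal to the plane and applying the Mohr–Coulomb strength on the joint:
N' = W cosα = 1547·cos49.6° = 1002.6 kN/m
Driving force T = W sinα = 1547·sin49.6° = 1178.1 kN/m
Resisting force R = c·L + N'·tanφ = 5·18.0 + 1002.6·tan37.7° = 90.0 + 774.9 = 864.9 kN/m
FS = R / T = 864.9 / 1178.1 = 0.734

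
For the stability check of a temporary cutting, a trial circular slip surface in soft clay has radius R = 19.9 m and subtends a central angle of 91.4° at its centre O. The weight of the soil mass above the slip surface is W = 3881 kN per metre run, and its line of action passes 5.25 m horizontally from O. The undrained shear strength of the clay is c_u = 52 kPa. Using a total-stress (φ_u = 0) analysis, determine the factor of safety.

FS = 1.61

Taking moments about the centre O, the resisting moment is provided by the undrained shear strength acting along the arc:
Arc length L_a = R·θ = 19.9·(91.4°·π/180) = 19.9·1.5952 = 31.75 m
M_R = c_u·L_a·R = 52·31.75·19.9 = 32849.8 kN·m/m
M_D = W·d = 3881·5.25 = 20375.2 kN·m/m
FS = M_R / M_D = 32849.8 / 20375.2 = 1.612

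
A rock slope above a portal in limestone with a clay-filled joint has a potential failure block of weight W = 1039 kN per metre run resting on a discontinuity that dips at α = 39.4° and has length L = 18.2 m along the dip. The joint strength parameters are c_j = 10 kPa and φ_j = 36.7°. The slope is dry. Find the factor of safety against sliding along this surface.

Resolving the block weight along and normal to the plane and applying the Mohr–Coulomb strength on the joint:
N' = W cosα = 1039·cos39.4° = 802.9 kN/m
Driving force T = W sinα = 1039·sin39.4° = 659.5 kN/m
Resisting force R = c_j·L + N'·tanφ_j = 10·18.2 + 802.9·tan36.7° = 182.0 + 598.4 = 780.4 kN/m
FS = R / T = 780.4 / 659.5 = 1.183

FS = 1.18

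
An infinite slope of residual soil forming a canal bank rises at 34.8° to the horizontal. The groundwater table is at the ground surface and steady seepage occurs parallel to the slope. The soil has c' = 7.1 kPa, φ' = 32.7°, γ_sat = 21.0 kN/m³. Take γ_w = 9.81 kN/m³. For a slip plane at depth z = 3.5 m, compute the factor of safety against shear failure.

With seepage parallel to the slope and the water table at the surface, the effective normal stress on the slip plane uses the buoyant unit weight γ' = γ_sat − γ_w while the driving shear stress uses γ_sat:
FS = [c' + γ' z cos²β tanφ'] / [γ_sat z sinβ cosβ]
γ' = 21.0 − 9.81 = 11.19 kN/m³
Numerator = 7.1 + 11.19·3.5·cos²34.8°·tan32.7° = 7.1 + 11.19·3.5·0.6743·0.6420 = 24.054 kPa
Denominator = 21.0·3.5·sin34.8°·cos34.8° = 21.0·3.5·0.5707·0.8211 = 34.445 kPa
FS = 24.054 / 34.445 = 0.698

FS = 0.70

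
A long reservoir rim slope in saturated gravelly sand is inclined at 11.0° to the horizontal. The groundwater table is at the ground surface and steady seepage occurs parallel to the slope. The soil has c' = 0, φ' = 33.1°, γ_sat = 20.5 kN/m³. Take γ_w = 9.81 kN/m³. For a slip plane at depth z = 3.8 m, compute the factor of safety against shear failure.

With seepage parallel to the slope and the water table at the surface, the effective normal stress on the slip plane uses the buoyant unit weight γ' = γ_sat − γ_w while the driving shear stress uses γ_sat:
FS = [c' + γ' z cos²β tanφ'] / [γ_sat z sinβ cosβ]
(For c' = 0 this reduces to FS = (γ'/γ_sat)·tanφ'/tanβ.)
γ' = 20.5 − 9.81 = 10.69 kN/m³
Numerator = 0.0 + 10.69·3.8·cos²11.0°·tan33.1° = 0.0 + 10.69·3.8·0.9636·0.6519 = 25.517 kPa
Denominator = 20.5·3.8·sin11.0°·cos11.0° = 20.5·3.8·0.1908·0.9816 = 14.591 kPa
FS = 25.517 / 14.591 = 1.749

FS = 1.75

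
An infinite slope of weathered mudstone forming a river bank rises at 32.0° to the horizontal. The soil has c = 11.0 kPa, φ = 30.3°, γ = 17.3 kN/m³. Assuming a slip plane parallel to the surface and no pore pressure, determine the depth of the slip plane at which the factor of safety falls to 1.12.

Setting FS = 1.12 in FS = [c + γz cos²β tanφ] / [γz sinβ cosβ] and solving for z:
z = c / [γ cosβ (FS·sinβ − cosβ·tanφ)]
  = 11.0 / [17.3·cos32.0°·(1.12·sin32.0° − cos32.0°·tan30.3°)]
  = 11.0 / [17.3·0.8480·(1.12·0.5299 − 0.8480·0.5844)]
  = 11.0 / 1.4371 = 7.655 m

z = 7.65 m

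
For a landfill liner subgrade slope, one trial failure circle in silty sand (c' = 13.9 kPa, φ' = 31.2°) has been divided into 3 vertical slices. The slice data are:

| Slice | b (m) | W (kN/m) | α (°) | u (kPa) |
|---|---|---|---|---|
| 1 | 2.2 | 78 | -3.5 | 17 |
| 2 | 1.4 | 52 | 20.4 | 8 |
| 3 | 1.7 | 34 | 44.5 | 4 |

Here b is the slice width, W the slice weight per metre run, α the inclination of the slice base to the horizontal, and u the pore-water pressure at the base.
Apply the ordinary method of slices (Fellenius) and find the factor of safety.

FS = 3.77

Ordinary method of slices: FS = Σ[c'·Δl_i + (W_i cosα_i − u_i·Δl_i)·tanφ'] / Σ W_i sinα_i, with Δl_i = b_i / cosα_i.
Slice 1: Δl = 2.2/cos(-3.5°) = 2.204 m; N'_1 = 78·cos(-3.5°) − 17·2.204 = 40.4; c'Δl = 30.64; W sinα = -4.8
Slice 2: Δl = 1.4/cos20.4° = 1.494 m; N'_2 = 52·cos20.4° − 8·1.494 = 36.8; c'Δl = 20.76; W sinα = 18.1
Slice 3: Δl = 1.7/cos44.5° = 2.383 m; N'_3 = 34·cos44.5° − 4·2.383 = 14.7; c'Δl = 33.13; W sinα = 23.8
Σc'Δl = 84.5 kN/m; ΣN' = 91.9 kN/m; ΣW sinα = 37.2 kN/m
Resisting = 84.5 + 91.9·tan31.2° = 84.5 + 55.7 = 140.2 kN/m
FS = 140.2 / 37.2 = 3.769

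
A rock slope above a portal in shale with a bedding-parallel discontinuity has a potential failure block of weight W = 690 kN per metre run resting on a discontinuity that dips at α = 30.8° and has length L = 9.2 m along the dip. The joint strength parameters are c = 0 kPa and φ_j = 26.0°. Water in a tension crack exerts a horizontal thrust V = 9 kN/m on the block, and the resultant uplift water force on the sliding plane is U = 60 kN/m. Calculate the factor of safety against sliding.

Resolving the block weight along and normal to the plane and applying the Mohr–Coulomb strength on the joint:
N' = W cosα − U − V sinα = 690·cos30.8° − 60 − 9·sin30.8° = 528.1 kN/m
Driving force T = W sinα + V cosα = 690·sin30.8° + 9·cos30.8° = 361.0 kN/m
Resisting force R = c·L + N'·tanφ_j = 0·9.2 + 528.1·tan26.0° = 0.0 + 257.6 = 257.6 kN/m
FS = R / T = 257.6 / 361.0 = 0.713

FS = 0.71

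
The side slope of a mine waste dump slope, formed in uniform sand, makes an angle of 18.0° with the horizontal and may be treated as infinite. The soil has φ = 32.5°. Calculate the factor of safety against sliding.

FS = 1.96

For a dry cohesionless infinite slope the factor of safety is FS = tanφ / tanβ.
FS = tan32.5° / tan18.0° = 0.6371 / 0.3249 = 1.961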